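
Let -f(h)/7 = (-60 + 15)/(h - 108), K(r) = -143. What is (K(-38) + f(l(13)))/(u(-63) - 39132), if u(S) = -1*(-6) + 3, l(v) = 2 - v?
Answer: 2476/665091 ≈ 0.0037228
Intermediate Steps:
f(h) = 315/(-108 + h) (f(h) = -7*(-60 + 15)/(h - 108) = -(-315)/(-108 + h) = 315/(-108 + h))
u(S) = 9 (u(S) = 6 + 3 = 9)
(K(-38) + f(l(13)))/(u(-63) - 39132) = (-143 + 315/(-108 + (2 - 1*13)))/(9 - 39132) = (-143 + 315/(-108 + (2 - 13)))/(-39123) = (-143 + 315/(-108 - 11))*(-1/39123) = (-143 + 315/(-119))*(-1/39123) = (-143 + 315*(-1/119))*(-1/39123) = (-143 - 45/17)*(-1/39123) = -2476/17*(-1/39123) = 2476/665091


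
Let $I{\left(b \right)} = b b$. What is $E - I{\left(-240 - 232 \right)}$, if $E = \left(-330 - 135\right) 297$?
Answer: $-360889$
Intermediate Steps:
$I{\left(b \right)} = b^{2}$
$E = -138105$ ($E = \left(-465\right) 297 = -138105$)
$E - I{\left(-240 - 232 \right)} = -138105 - \left(-240 - 232\right)^{2} = -138105 - \left(-472\right)^{2} = -138105 - 222784 = -360889$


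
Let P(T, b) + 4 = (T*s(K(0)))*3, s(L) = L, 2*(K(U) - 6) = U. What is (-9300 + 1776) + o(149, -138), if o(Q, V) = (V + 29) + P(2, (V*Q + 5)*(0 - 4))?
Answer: -7601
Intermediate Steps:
K(U) = 6 + U/2
P(T, b) = -4 + 18*T (P(T, b) = -4 + (T*(6 + (1/2)*0))*3 = -4 + (T*(6 + 0))*3 = -4 + (T*6)*3 = -4 + (6*T)*3 = -4 + 18*T)
o(Q, V) = 61 + V (o(Q, V) = (V + 29) + (-4 + 18*2) = (29 + V) + (-4 + 36) = (29 + V) + 32 = 61 + V)
(-9300 + 1776) + o(149, -138) = (-9300 + 1776) + (61 - 138) = -7524 - 77 = -7601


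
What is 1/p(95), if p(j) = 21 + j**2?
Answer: 1/9046 ≈ 0.00011055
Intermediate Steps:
1/p(95) = 1/(21 + 95**2) = 1/(21 + 9025) = 1/9046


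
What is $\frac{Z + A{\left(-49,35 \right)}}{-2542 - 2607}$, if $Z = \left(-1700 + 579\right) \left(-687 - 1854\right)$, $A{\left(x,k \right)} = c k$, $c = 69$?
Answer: $- \frac{2850876}{5149} \approx -553.68$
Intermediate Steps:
$A{\left(x,k \right)} = 69 k$
$Z = 2848461$ ($Z = \left(-1121\right) \left(-2541\right) = 2848461$)
$\frac{Z + A{\left(-49,35 \right)}}{-2542 - 2607} = \frac{2848461 + 69 \cdot 35}{-2542 - 2607} = \frac{2848461 + 2415}{-5149} = 2850876 \left(- \frac{1}{5149}\right) = - \frac{2850876}{5149}$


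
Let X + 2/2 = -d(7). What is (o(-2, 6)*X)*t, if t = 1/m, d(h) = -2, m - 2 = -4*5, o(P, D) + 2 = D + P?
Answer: -⅑ ≈ -0.11111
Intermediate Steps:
o(P, D) = -2 + D + P (o(P, D) = -2 + (D + P) = -2 + D + P)
m = -18 (m = 2 - 4*5 = 2 - 20 = -18)
X = 1 (X = -1 - 1*(-2) = -1 + 2 = 1)
t = -1/18 (t = 1/(-18) = -1/18 ≈ -0.055556)
(o(-2, 6)*X)*t = ((-2 + 6 - 2)*1)*(-1/18) = (2*1)*(-1/18) = 2*(-1/18) = -⅑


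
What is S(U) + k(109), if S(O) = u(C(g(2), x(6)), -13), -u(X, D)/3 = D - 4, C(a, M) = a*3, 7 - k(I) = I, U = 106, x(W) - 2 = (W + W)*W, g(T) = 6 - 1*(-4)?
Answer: -51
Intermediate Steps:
g(T) = 10 (g(T) = 6 + 4 = 10)
x(W) = 2 + 2*W² (x(W) = 2 + (W + W)*W = 2 + (2*W)*W = 2 + 2*W²)
k(I) = 7 - I
C(a, M) = 3*a
u(X, D) = 12 - 3*D (u(X, D) = -3*(D - 4) = -3*(-4 + D) = 12 - 3*D)
S(O) = 51 (S(O) = 12 - 3*(-13) = 12 + 39 = 51)
S(U) + k(109) = 51 + (7 - 1*109) = 51 + (7 - 109) = 51 - 102 = -51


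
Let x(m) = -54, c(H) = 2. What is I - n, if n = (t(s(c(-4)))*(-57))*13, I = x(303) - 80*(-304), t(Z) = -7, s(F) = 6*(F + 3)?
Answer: 19079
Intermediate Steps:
s(F) = 18 + 6*F (s(F) = 6*(3 + F) = 18 + 6*F)
I = 24266 (I = -54 - 80*(-304) = -54 - 1*(-24320) = -54 + 24320 = 24266)
n = 5187 (n = -7*(-57)*13 = 399*13 = 5187)
I - n = 24266 - 1*5187 = 24266 - 5187 = 19079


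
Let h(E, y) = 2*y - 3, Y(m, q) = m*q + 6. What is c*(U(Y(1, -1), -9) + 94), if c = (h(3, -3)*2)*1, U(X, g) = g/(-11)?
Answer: -18774/11 ≈ -1706.7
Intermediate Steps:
Y(m, q) = 6 + m*q
U(X, g) = -g/11 (U(X, g) = g*(-1/11) = -g/11)
h(E, y) = -3 + 2*y
c = -18 (c = ((-3 + 2*(-3))*2)*1 = ((-3 - 6)*2)*1 = -9*2*1 = -18*1 = -18)
c*(U(Y(1, -1), -9) + 94) = -18*(-1/11*(-9) + 94) = -18*(9/11 + 94) = -18*1043/11 = -18774/11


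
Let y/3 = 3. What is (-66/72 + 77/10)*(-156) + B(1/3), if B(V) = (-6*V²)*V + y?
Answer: -47224/45 ≈ -1049.4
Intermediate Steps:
y = 9 (y = 3*3 = 9)
B(V) = 9 - 6*V³ (B(V) = (-6*V²)*V + 9 = -6*V³ + 9 = 9 - 6*V³)
(-66/72 + 77/10)*(-156) + B(1/3) = (-66/72 + 77/10)*(-156) + (9 - 6*(1/3)³) = (-66*1/72 + 77*(⅒))*(-156) + (9 - 6*(⅓)³) = (-11/12 + 77/10)*(-156) + (9 - 6*1/27) = (407/60)*(-156) + (9 - 2/9) = -5291/5 + 79/9 = -47224/45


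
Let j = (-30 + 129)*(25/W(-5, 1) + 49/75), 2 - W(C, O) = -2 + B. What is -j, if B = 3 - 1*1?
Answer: -65109/50 ≈ -1302.2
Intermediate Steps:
B = 2 (B = 3 - 1 = 2)
W(C, O) = 2 (W(C, O) = 2 - (-2 + 2) = 2 - 1*0 = 2 + 0 = 2)
j = 65109/50 (j = (-30 + 129)*(25/2 + 49/75) = 99*(25*(½) + 49*(1/75)) = 99*(25/2 + 49/75) = 99*(1973/150) = 65109/50 ≈ 1302.2)
-j = -1*65109/50 = -65109/50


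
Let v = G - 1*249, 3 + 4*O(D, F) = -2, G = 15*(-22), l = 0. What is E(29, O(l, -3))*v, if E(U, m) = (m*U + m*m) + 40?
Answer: -49215/16 ≈ -3075.9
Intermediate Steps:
G = -330
O(D, F) = -5/4 (O(D, F) = -¾ + (¼)*(-2) = -¾ - ½ = -5/4)
v = -579 (v = -330 - 1*249 = -330 - 249 = -579)
E(U, m) = 40 + m² + U*m (E(U, m) = (U*m + m²) + 40 = (m² + U*m) + 40 = 40 + m² + U*m)
E(29, O(l, -3))*v = (40 + (-5/4)² + 29*(-5/4))*(-579) = (40 + 25/16 - 145/4)*(-579) = (85/16)*(-579) = -49215/16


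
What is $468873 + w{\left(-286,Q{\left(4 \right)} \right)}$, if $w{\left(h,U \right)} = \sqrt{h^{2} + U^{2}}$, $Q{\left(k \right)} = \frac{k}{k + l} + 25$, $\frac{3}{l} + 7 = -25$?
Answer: $468873 + \frac{\sqrt{1288644509}}{125} \approx 4.6916 \cdot 10^{5}$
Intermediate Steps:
$l = - \frac{3}{32}$ ($l = \frac{3}{-7 - 25} = \frac{3}{-32} = 3 \left(- \frac{1}{32}\right) = - \frac{3}{32} \approx -0.09375$)
$Q{\left(k \right)} = 25 + \frac{k}{- \frac{3}{32} + k}$ ($Q{\left(k \right)} = \frac{k}{k - \frac{3}{32}} + 25 = \frac{k}{- \frac{3}{32} + k} + 25 = 25 + \frac{k}{- \frac{3}{32} + k}$)
$w{\left(h,U \right)} = \sqrt{U^{2} + h^{2}}$
$468873 + w{\left(-286,Q{\left(4 \right)} \right)} = 468873 + \sqrt{\left(\frac{-75 + 832 \cdot 4}{-3 + 32 \cdot 4}\right)^{2} + \left(-286\right)^{2}} = 468873 + \sqrt{\left(\frac{-75 + 3328}{-3 + 128}\right)^{2} + 81796} = 468873 + \sqrt{\left(\frac{1}{125} \cdot 3253\right)^{2} + 81796} = 468873 + \sqrt{\left(\frac{3253}{125}\right)^{2} + 81796} = 468873 + \sqrt{\frac{10582009}{15625} + 81796} = 468873 + \sqrt{\frac{1288644509}{15625}} = 468873 + \frac{\sqrt{1288644509}}{125}$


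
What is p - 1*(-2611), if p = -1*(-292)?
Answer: 2903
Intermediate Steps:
p = 292
p - 1*(-2611) = 292 - 1*(-2611) = 292 + 2611 = 2903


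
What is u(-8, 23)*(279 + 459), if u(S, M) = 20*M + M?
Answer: 356454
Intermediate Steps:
u(S, M) = 21*M
u(-8, 23)*(279 + 459) = (21*23)*(279 + 459) = 483*738 = 356454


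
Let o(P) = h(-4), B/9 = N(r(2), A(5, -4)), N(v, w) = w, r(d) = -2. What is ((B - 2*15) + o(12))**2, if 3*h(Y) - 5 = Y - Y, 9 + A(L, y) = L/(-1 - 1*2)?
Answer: 139129/9 ≈ 15459.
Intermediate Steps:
A(L, y) = -9 - L/3 (A(L, y) = -9 + L/(-1 - 1*2) = -9 + L/(-1 - 2) = -9 + L/(-3) = -9 + L*(-1/3) = -9 - L/3)
h(Y) = 5/3 (h(Y) = 5/3 + (Y - Y)/3 = 5/3 + (1/3)*0 = 5/3 + 0 = 5/3)
B = -96 (B = 9*(-9 - 1/3*5) = 9*(-9 - 5/3) = 9*(-32/3) = -96)
o(P) = 5/3
((B - 2*15) + o(12))**2 = ((-96 - 2*15) + 5/3)**2 = ((-96 - 30) + 5/3)**2 = (-126 + 5/3)**2 = (-373/3)**2 = 139129/9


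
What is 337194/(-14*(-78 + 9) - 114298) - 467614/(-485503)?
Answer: -55356534367/27511512998 ≈ -2.0121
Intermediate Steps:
337194/(-14*(-78 + 9) - 114298) - 467614/(-485503) = 337194/(-14*(-69) - 114298) - 467614*(-1/485503) = 337194/(966 - 114298) + 467614/485503 = 337194/(-113332) + 467614/485503 = 337194*(-1/113332) + 467614/485503 = -168597/56666 + 467614/485503 = -55356534367/27511512998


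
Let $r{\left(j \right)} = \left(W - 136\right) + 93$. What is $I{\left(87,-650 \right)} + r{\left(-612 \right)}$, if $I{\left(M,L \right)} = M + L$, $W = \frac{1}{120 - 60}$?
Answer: $- \frac{36359}{60} \approx -605.98$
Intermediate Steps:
$W = \frac{1}{60}$ ($W = \frac{1}{120 - 60} = \frac{1}{60} \approx 0.016667$)
$I{\left(M,L \right)} = L + M$
$r{\left(j \right)} = - \frac{2579}{60}$ ($r{\left(j \right)} = \left(\frac{1}{60} - 136\right) + 93 = - \frac{8159}{60} + 93 = - \frac{2579}{60}$)
$I{\left(87,-650 \right)} + r{\left(-612 \right)} = \left(-650 + 87\right) - \frac{2579}{60} = -563 - \frac{2579}{60} = - \frac{36359}{60}$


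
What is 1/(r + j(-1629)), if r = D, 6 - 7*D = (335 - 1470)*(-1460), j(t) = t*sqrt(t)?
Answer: -11599658/2957776803097 + 239463*I*sqrt(181)/2957776803097 ≈ -3.9217e-6 + 1.0892e-6*I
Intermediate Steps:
j(t) = t**(3/2)
D = -1657094/7 (D = 6/7 - (335 - 1470)*(-1460)/7 = 6/7 - (-1135)*(-1460)/7 = 6/7 - 1/7*1657100 = 6/7 - 1657100/7 = -1657094/7 ≈ -2.3673e+5)
r = -1657094/7 ≈ -2.3673e+5
1/(r + j(-1629)) = 1/(-1657094/7 + (-1629)**(3/2)) = 1/(-1657094/7 - 4887*I*sqrt(181))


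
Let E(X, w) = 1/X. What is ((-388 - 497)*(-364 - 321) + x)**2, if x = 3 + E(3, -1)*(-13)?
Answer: 3307564206241/9 ≈ 3.6751e+11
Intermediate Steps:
x = -4/3 (x = 3 - 13/3 = -4/3 ≈ -1.3333)
((-388 - 497)*(-364 - 321) + x)**2 = ((-388 - 497)*(-364 - 321) - 4/3)**2 = (-885*(-685) - 4/3)**2 = (606225 - 4/3)**2 = (1818671/3)**2 = 3307564206241/9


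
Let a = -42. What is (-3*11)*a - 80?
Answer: 1306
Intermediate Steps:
(-3*11)*a - 80 = -3*11*(-42) - 80 = -33*(-42) - 80 = 1386 - 80 = 1306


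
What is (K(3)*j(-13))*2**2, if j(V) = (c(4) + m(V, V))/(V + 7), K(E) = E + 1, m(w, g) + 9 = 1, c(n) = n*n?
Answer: -64/3 ≈ -21.333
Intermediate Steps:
c(n) = n**2
m(w, g) = -8 (m(w, g) = -9 + 1 = -8)
K(E) = 1 + E
j(V) = 8/(7 + V) (j(V) = (4**2 - 8)/(V + 7) = (16 - 8)/(7 + V) = 8/(7 + V))
(K(3)*j(-13))*2**2 = ((1 + 3)*(8/(7 - 13)))*2**2 = (4*(8/(-6)))*4 = (4*(8*(-1/6)))*4 = (4*(-4/3))*4 = -16/3*4 = -64/3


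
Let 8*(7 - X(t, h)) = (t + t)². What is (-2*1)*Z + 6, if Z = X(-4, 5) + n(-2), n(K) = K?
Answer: 12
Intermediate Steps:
X(t, h) = 7 - t²/2 (X(t, h) = 7 - (t + t)²/8 = 7 - 4*t²/8 = 7 - t²/2)
Z = -3 (Z = (7 - ½*(-4)²) - 2 = (7 - ½*16) - 2 = (7 - 8) - 2 = -1 - 2 = -3)
(-2*1)*Z + 6 = -2*1*(-3) + 6 = -2*(-3) + 6 = 6 + 6 = 12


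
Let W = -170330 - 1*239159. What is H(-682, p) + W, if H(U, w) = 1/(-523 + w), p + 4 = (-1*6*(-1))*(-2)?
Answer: -220714572/539 ≈ -4.0949e+5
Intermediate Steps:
p = -16 (p = -4 + (-1*6*(-1))*(-2) = -4 - 6*(-1)*(-2) = -4 + 6*(-2) = -4 - 12 = -16)
W = -409489 (W = -170330 - 239159 = -409489)
H(-682, p) + W = 1/(-523 - 16) - 409489 = 1/(-539) - 409489 = -1/539 - 409489 = -220714572/539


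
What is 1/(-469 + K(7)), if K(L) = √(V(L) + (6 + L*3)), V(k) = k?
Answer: -469/219927 - √34/219927 ≈ -0.0021590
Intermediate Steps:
K(L) = √(6 + 4*L) (K(L) = √(L + (6 + L*3)) = √(L + (6 + 3*L)) = √(6 + 4*L))
1/(-469 + K(7)) = 1/(-469 + √(6 + 4*7)) = 1/(-469 + √(6 + 28)) = 1/(-469 + √34)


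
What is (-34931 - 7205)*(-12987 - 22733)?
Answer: 1505097920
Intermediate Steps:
(-34931 - 7205)*(-12987 - 22733) = -42136*(-35720) = 1505097920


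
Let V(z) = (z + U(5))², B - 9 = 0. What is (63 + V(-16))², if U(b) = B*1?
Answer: 12544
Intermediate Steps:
B = 9 (B = 9 + 0 = 9)
U(b) = 9 (U(b) = 9*1 = 9)
V(z) = (9 + z)² (V(z) = (z + 9)² = (9 + z)²)
(63 + V(-16))² = (63 + (9 - 16)²)² = (63 + (-7)²)² = (63 + 49)² = 112² = 12544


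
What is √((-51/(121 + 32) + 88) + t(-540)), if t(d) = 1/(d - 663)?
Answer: 9*√174034/401 ≈ 9.3630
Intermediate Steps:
t(d) = 1/(-663 + d)
√((-51/(121 + 32) + 88) + t(-540)) = √((-51/(121 + 32) + 88) + 1/(-663 - 540)) = √((-51/153 + 88) + 1/(-1203)) = √((-51*1/153 + 88) - 1/1203) = √((-⅓ + 88) - 1/1203) = √(263/3 - 1/1203) = √(35154/401) = 9*√174034/401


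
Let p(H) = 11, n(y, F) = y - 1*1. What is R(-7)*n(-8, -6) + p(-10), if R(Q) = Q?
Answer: 74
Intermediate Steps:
n(y, F) = -1 + y (n(y, F) = y - 1 = -1 + y)
R(-7)*n(-8, -6) + p(-10) = -7*(-1 - 8) + 11 = -7*(-9) + 11 = 63 + 11 = 74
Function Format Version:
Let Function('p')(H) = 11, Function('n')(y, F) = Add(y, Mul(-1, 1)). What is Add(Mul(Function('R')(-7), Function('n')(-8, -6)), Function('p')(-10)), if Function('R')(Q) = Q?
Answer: 74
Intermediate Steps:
Function('n')(y, F) = Add(-1, y) (Function('n')(y, F) = Add(y, -1) = Add(-1, y))
Add(Mul(Function('R')(-7), Function('n')(-8, -6)), Function('p')(-10)) = Add(Mul(-7, Add(-1, -8)), 11) = Add(Mul(-7, -9), 11) = Add(63, 11) = 74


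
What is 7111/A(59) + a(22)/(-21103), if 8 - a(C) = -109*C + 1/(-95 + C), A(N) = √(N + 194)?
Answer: -3737/32777 + 7111*√253/253 ≈ 446.95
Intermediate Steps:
A(N) = √(194 + N)
a(C) = 8 - 1/(-95 + C) + 109*C (a(C) = 8 - (-109*C + 1/(-95 + C)) = 8 - (1/(-95 + C) - 109*C) = 8 + (-1/(-95 + C) + 109*C) = 8 - 1/(-95 + C) + 109*C)
7111/A(59) + a(22)/(-21103) = 7111/(√(194 + 59)) + ((-761 - 10347*22 + 109*22²)/(-95 + 22))/(-21103) = 7111/(√253) + ((-761 - 227634 + 109*484)/(-73))*(-1/21103) = 7111*(√253/253) - (-761 - 227634 + 52756)/73*(-1/21103) = 7111*√253/253 - 1/73*(-175639)*(-1/21103) = 7111*√253/253 + (175639/73)*(-1/21103) = 7111*√253/253 - 3737/32777 = -3737/32777 + 7111*√253/253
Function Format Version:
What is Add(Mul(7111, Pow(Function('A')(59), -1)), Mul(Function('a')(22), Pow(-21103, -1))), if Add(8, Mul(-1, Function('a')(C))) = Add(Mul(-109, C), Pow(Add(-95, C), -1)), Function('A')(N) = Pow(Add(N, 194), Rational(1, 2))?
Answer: Add(Rational(-3737, 32777), Mul(Rational(7111, 253), Pow(253, Rational(1, 2)))) ≈ 446.95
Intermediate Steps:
Function('A')(N) = Pow(Add(194, N), Rational(1, 2))
Function('a')(C) = Add(8, Mul(-1, Pow(Add(-95, C), -1)), Mul(109, C)) (Function('a')(C) = Add(8, Mul(-1, Add(Mul(-109, C), Pow(Add(-95, C), -1)))) = Add(8, Mul(-1, Add(Pow(Add(-95, C), -1), Mul(-109, C)))) = Add(8, Add(Mul(-1, Pow(Add(-95, C), -1)), Mul(109, C))) = Add(8, Mul(-1, Pow(Add(-95, C), -1)), Mul(109, C)))
Add(Mul(7111, Pow(Function('A')(59), -1)), Mul(Function('a')(22), Pow(-21103, -1))) = Add(Mul(7111, Pow(Pow(Add(194, 59), Rational(1, 2)), -1)), Mul(Mul(Pow(Add(-95, 22), -1), Add(-761, Mul(-10347, 22), Mul(109, Pow(22, 2)))), Pow(-21103, -1))) = Add(Mul(7111, Pow(Pow(253, Rational(1, 2)), -1)), Mul(Mul(Pow(-73, -1), Add(-761, -227634, Mul(109, 484))), Rational(-1, 21103))) = Add(Mul(7111, Mul(Rational(1, 253), Pow(253, Rational(1, 2)))), Mul(Mul(Rational(-1, 73), Add(-761, -227634, 52756)), Rational(-1, 21103))) = Add(Mul(Rational(7111, 253), Pow(253, Rational(1, 2))), Mul(Mul(Rational(-1, 73), -175639), Rational(-1, 21103))) = Add(Mul(Rational(7111, 253), Pow(253, Rational(1, 2))), Mul(Rational(175639, 73), Rational(-1, 21103))) = Add(Mul(Rational(7111, 253), Pow(253, Rational(1, 2))), Rational(-3737, 32777)) = Add(Rational(-3737, 32777), Mul(Rational(7111, 253), Pow(253, Rational(1, 2))))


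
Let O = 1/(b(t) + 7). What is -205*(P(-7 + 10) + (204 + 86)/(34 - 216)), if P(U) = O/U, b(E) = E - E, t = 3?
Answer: 86510/273 ≈ 316.89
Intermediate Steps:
b(E) = 0
O = ⅐ (O = 1/(0 + 7) = 1/7 = ⅐ ≈ 0.14286)
P(U) = 1/(7*U)
-205*(P(-7 + 10) + (204 + 86)/(34 - 216)) = -205*(1/(7*(-7 + 10)) + (204 + 86)/(34 - 216)) = -205*((⅐)/3 + 290/(-182)) = -205*((⅐)*(⅓) + 290*(-1/182)) = -205*(1/21 - 145/91) = -205*(-422/273) = 86510/273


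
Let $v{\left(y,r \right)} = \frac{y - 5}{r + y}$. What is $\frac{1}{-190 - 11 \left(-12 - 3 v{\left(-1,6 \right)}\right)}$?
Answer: $- \frac{5}{488} \approx -0.010246$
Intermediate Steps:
$v{\left(y,r \right)} = \frac{-5 + y}{r + y}$
$\frac{1}{-190 - 11 \left(-12 - 3 v{\left(-1,6 \right)}\right)} = \frac{1}{-190 - 11 \left(-12 - 3 \frac{-5 - 1}{6 - 1}\right)} = \frac{1}{-190 - 11 \left(-12 - 3 \cdot \frac{1}{5} \left(-6\right)\right)} = \frac{1}{-190 - 11 \left(-12 - - \frac{18}{5}\right)} = \frac{1}{-190 - 11 \left(-12 + \frac{18}{5}\right)} = \frac{1}{-190 - - \frac{462}{5}} = \frac{1}{-190 + \frac{462}{5}} = \frac{1}{- \frac{488}{5}} = - \frac{5}{488}$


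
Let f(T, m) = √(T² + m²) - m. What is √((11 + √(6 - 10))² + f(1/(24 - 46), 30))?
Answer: √(42108 + 22*√435601 + 21296*I)/22 ≈ 11.0 + 2.0*I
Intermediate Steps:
√((11 + √(6 - 10))² + f(1/(24 - 46), 30)) = √((11 + √(6 - 10))² + (√((1/(24 - 46))² + 30²) - 1*30)) = √((11 + √(-4))² + (√((1/(-22))² + 900) - 30)) = √((11 + 2*I)² + (√((-1/22)² + 900) - 30)) = √((11 + 2*I)² + (√(1/484 + 900) - 30)) = √((11 + 2*I)² + (√(435601/484) - 30)) = √((11 + 2*I)² + (√435601/22 - 30)) = √((11 + 2*I)² + (-30 + √435601/22)) = √(-30 + (11 + 2*I)² + √435601/22)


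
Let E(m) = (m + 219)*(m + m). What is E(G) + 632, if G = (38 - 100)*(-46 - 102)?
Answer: 172417672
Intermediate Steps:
G = 9176 (G = -62*(-148) = 9176)
E(m) = 2*m*(219 + m) (E(m) = (219 + m)*(2*m) = 2*m*(219 + m))
E(G) + 632 = 2*9176*(219 + 9176) + 632 = 2*9176*9395 + 632 = 172417040 + 632 = 172417672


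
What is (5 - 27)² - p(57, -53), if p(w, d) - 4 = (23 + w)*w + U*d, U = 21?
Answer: -2967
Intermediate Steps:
p(w, d) = 4 + 21*d + w*(23 + w) (p(w, d) = 4 + ((23 + w)*w + 21*d) = 4 + (w*(23 + w) + 21*d) = 4 + (21*d + w*(23 + w)) = 4 + 21*d + w*(23 + w))
(5 - 27)² - p(57, -53) = (5 - 27)² - (4 + 57² + 21*(-53) + 23*57) = (-22)² - (4 + 3249 - 1113 + 1311) = 484 - 1*3451 = 484 - 3451 = -2967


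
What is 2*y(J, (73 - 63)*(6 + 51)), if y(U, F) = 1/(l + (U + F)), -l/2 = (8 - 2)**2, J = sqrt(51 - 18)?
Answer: 332/82657 - 2*sqrt(33)/247971 ≈ 0.0039703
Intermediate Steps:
J = sqrt(33) ≈ 5.7446
l = -72 (l = -2*(8 - 2)**2 = -2*6**2 = -2*36 = -72)
y(U, F) = 1/(-72 + F + U) (y(U, F) = 1/(-72 + (U + F)) = 1/(-72 + (F + U)) = 1/(-72 + F + U))
2*y(J, (73 - 63)*(6 + 51)) = 2/(-72 + (73 - 63)*(6 + 51) + sqrt(33)) = 2/(-72 + 10*57 + sqrt(33)) = 2/(-72 + 570 + sqrt(33)) = 2/(498 + sqrt(33))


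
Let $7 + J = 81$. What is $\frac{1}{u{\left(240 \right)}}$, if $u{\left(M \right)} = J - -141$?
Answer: $\frac{1}{215} \approx 0.0046512$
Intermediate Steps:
$J = 74$ ($J = -7 + 81 = 74$)
$u{\left(M \right)} = 215$ ($u{\left(M \right)} = 74 - -141 = 74 + 141 = 215$)
$\frac{1}{u{\left(240 \right)}} = \frac{1}{215}$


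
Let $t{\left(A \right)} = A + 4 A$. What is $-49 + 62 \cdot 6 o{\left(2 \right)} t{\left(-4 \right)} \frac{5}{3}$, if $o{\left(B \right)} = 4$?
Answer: $-49649$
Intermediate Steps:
$t{\left(A \right)} = 5 A$
$-49 + 62 \cdot 6 o{\left(2 \right)} t{\left(-4 \right)} \frac{5}{3} = -49 + 62 \cdot 6 \cdot 4 \cdot 5 \left(-4\right) \frac{5}{3} = -49 + 62 \cdot 6 \cdot 4 \left(-20\right) 5 \cdot \frac{1}{3} = -49 + 62 \cdot 6 \left(\left(-80\right) \frac{5}{3}\right) = -49 + 62 \cdot 6 \left(- \frac{400}{3}\right) = -49 + 62 \left(-800\right) = -49 - 49600 = -49649$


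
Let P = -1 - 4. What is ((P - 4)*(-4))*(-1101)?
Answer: -39636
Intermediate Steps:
P = -5
((P - 4)*(-4))*(-1101) = ((-5 - 4)*(-4))*(-1101) = -9*(-4)*(-1101) = 36*(-1101) = -39636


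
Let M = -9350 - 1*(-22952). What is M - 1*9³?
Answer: 12873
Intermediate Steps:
M = 13602 (M = -9350 + 22952 = 13602)
M - 1*9³ = 13602 - 1*9³ = 13602 - 1*729 = 13602 - 729 = 12873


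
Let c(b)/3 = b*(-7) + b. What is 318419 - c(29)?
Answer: 318941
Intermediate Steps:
c(b) = -18*b (c(b) = 3*(b*(-7) + b) = 3*(-7*b + b) = 3*(-6*b) = -18*b)
318419 - c(29) = 318419 - (-18)*29 = 318419 - 1*(-522) = 318419 + 522 = 318941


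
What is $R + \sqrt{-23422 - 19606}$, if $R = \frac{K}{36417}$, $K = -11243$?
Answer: $- \frac{11243}{36417} + 2 i \sqrt{10757} \approx -0.30873 + 207.43 i$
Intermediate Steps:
$R = - \frac{11243}{36417} \approx -0.30873$
$R + \sqrt{-23422 - 19606} = - \frac{11243}{36417} + \sqrt{-23422 - 19606} = - \frac{11243}{36417} + \sqrt{-43028} = - \frac{11243}{36417} + 2 i \sqrt{10757}$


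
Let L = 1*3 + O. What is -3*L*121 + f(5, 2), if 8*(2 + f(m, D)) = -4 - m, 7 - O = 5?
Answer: -14545/8 ≈ -1818.1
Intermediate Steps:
O = 2 (O = 7 - 1*5 = 7 - 5 = 2)
f(m, D) = -5/2 - m/8 (f(m, D) = -2 + (-4 - m)/8 = -2 + (-½ - m/8) = -5/2 - m/8)
L = 5 (L = 1*3 + 2 = 3 + 2 = 5)
-3*L*121 + f(5, 2) = -3*5*121 + (-5/2 - ⅛*5) = -15*121 + (-5/2 - 5/8) = -1815 - 25/8 = -14545/8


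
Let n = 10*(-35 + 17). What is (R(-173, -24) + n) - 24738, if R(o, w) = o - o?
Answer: -24918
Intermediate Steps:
n = -180 (n = 10*(-18) = -180)
R(o, w) = 0
(R(-173, -24) + n) - 24738 = (0 - 180) - 24738 = -180 - 24738 = -24918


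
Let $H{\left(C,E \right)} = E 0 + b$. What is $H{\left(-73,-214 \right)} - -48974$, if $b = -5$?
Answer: $48969$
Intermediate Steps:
$H{\left(C,E \right)} = -5$ ($H{\left(C,E \right)} = E 0 - 5 = 0 - 5 = -5$)
$H{\left(-73,-214 \right)} - -48974 = -5 - -48974 = -5 + 48974 = 48969$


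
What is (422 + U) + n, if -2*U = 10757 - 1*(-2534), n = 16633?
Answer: 20819/2 ≈ 10410.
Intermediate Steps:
U = -13291/2 (U = -(10757 - 1*(-2534))/2 = -(10757 + 2534)/2 = -1/2*13291 = -13291/2 ≈ -6645.5)
(422 + U) + n = (422 - 13291/2) + 16633 = -12447/2 + 16633 = 20819/2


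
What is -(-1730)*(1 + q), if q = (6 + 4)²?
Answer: 174730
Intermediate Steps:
q = 100 (q = 10² = 100)
-(-1730)*(1 + q) = -(-1730)*(1 + 100) = -(-1730)*101 = -346*(-505) = 174730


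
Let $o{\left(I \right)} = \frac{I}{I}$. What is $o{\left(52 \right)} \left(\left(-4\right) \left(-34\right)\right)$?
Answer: $136$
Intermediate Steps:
$o{\left(I \right)} = 1$
$o{\left(52 \right)} \left(\left(-4\right) \left(-34\right)\right) = 1 \left(\left(-4\right) \left(-34\right)\right) = 1 \cdot 136 = 136$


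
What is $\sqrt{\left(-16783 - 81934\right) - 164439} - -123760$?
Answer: $123760 + 2 i \sqrt{65789} \approx 1.2376 \cdot 10^{5} + 512.99 i$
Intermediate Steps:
$\sqrt{\left(-16783 - 81934\right) - 164439} - -123760 = \sqrt{\left(-16783 - 81934\right) - 164439} + 123760 = \sqrt{-98717 - 164439} + 123760 = \sqrt{-263156} + 123760 = 2 i \sqrt{65789} + 123760 = 123760 + 2 i \sqrt{65789}$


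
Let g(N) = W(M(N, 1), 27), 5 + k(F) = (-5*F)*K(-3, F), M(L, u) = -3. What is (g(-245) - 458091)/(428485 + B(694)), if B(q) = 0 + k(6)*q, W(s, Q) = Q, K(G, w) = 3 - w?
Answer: -458064/487475 ≈ -0.93967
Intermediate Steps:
k(F) = -5 - 5*F*(3 - F) (k(F) = -5 + (-5*F)*(3 - F) = -5 - 5*F*(3 - F))
g(N) = 27
B(q) = 85*q (B(q) = 0 + (-5 + 5*6*(-3 + 6))*q = 0 + (-5 + 5*6*3)*q = 0 + (-5 + 90)*q = 0 + 85*q = 85*q)
(g(-245) - 458091)/(428485 + B(694)) = (27 - 458091)/(428485 + 85*694) = -458064/(428485 + 58990) = -458064/487475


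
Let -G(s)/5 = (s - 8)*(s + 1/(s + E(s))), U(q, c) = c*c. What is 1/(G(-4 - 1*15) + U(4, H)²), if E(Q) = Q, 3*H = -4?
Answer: -3078/7896277 ≈ -0.00038980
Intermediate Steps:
H = -4/3 (H = (⅓)*(-4) = -4/3 ≈ -1.3333)
U(q, c) = c²
G(s) = -5*(-8 + s)*(s + 1/(2*s)) (G(s) = -5*(s - 8)*(s + 1/(s + s)) = -5*(-8 + s)*(s + 1/(2*s)))
1/(G(-4 - 1*15) + U(4, H)²) = 1/((-5/2 - 5*(-4 - 1*15)² + 20/(-4 - 1*15) + 40*(-4 - 1*15)) + ((-4/3)²)²) = 1/((-5/2 - 5*(-4 - 15)² + 20/(-4 - 15) + 40*(-4 - 15)) + (16/9)²) = 1/((-5/2 - 5*(-19)² + 20/(-19) + 40*(-19)) + 256/81) = 1/((-5/2 - 5*361 + 20*(-1/19) - 760) + 256/81) = 1/((-5/2 - 1805 - 20/19 - 760) + 256/81) = 1/(-97605/38 + 256/81) = 1/(-7896277/3078) = -3078/7896277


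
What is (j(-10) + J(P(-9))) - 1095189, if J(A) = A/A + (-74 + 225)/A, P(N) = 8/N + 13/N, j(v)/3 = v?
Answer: -7666979/7 ≈ -1.0953e+6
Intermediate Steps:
j(v) = 3*v
P(N) = 21/N
J(A) = 1 + 151/A
(j(-10) + J(P(-9))) - 1095189 = (3*(-10) + (151 + 21/(-9))/((21/(-9)))) - 1095189 = (-30 + (151 + 21*(-⅑))/((21*(-⅑)))) - 1095189 = (-30 + (151 - 7/3)/(-7/3)) - 1095189 = (-30 - 3/7*446/3) - 1095189 = (-30 - 446/7) - 1095189 = -656/7 - 1095189 = -7666979/7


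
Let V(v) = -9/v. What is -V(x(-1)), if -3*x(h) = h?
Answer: 27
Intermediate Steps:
x(h) = -h/3
-V(x(-1)) = -(-9)/((-⅓*(-1))) = -(-9)/⅓ = -(-9)*3 = -1*(-27) = 27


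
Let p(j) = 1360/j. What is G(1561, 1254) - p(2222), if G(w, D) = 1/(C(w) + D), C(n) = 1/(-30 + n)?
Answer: -1303814059/2132981125 ≈ -0.61126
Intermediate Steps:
G(w, D) = 1/(D + 1/(-30 + w)) (G(w, D) = 1/(1/(-30 + w) + D) = 1/(D + 1/(-30 + w)))
G(1561, 1254) - p(2222) = (-30 + 1561)/(1 + 1254*(-30 + 1561)) - 1360/2222 = 1531/(1 + 1254*1531) - 1360/2222 = 1531/(1 + 1919874) - 1*680/1111 = 1531/1919875 - 680/1111 = -1303814059/2132981125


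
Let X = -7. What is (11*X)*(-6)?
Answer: 462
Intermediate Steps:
(11*X)*(-6) = (11*(-7))*(-6) = -77*(-6) = 462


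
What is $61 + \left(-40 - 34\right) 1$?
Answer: $-13$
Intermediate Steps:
$61 + \left(-40 - 34\right) 1 = 61 - 74 = -13$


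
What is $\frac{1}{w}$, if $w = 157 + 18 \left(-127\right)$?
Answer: $- \frac{1}{2129} \approx -0.0004697$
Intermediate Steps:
$w = -2129$ ($w = 157 - 2286 = -2129$)
$\frac{1}{w} = \frac{1}{-2129} = - \frac{1}{2129}$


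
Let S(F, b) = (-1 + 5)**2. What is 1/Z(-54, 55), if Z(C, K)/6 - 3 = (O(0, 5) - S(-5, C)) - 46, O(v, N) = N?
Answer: -1/324 ≈ -0.0030864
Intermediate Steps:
S(F, b) = 16 (S(F, b) = 4**2 = 16)
Z(C, K) = -324 (Z(C, K) = 18 + 6*((5 - 1*16) - 46) = 18 + 6*((5 - 16) - 46) = 18 + 6*(-11 - 46) = 18 + 6*(-57) = 18 - 342 = -324)
1/Z(-54, 55) = 1/(-324) = -1/324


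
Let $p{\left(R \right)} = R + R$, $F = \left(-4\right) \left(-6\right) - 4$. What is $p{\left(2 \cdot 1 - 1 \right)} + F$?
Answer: $22$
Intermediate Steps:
$F = 20$ ($F = 24 - 4 = 20$)
$p{\left(R \right)} = 2 R$
$p{\left(2 \cdot 1 - 1 \right)} + F = 2 \left(2 \cdot 1 - 1\right) + 20 = 2 \left(2 - 1\right) + 20 = 2 \cdot 1 + 20 = 2 + 20 = 22$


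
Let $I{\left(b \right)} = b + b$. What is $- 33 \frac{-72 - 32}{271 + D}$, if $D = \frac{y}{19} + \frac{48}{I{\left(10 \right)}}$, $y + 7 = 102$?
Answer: $\frac{715}{58} \approx 12.328$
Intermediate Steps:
$y = 95$ ($y = -7 + 102 = 95$)
$I{\left(b \right)} = 2 b$
$D = \frac{37}{5}$ ($D = \frac{95}{19} + \frac{48}{2 \cdot 10} = 95 \cdot \frac{1}{19} + \frac{48}{20} = 5 + 48 \cdot \frac{1}{20} = 5 + \frac{12}{5} = \frac{37}{5} \approx 7.4$)
$- 33 \frac{-72 - 32}{271 + D} = - 33 \frac{-72 - 32}{271 + \frac{37}{5}} = - 33 \left(- \frac{104}{\frac{1392}{5}}\right) = - 33 \left(\left(-104\right) \frac{5}{1392}\right) = \left(-33\right) \left(- \frac{65}{174}\right) = \frac{715}{58}$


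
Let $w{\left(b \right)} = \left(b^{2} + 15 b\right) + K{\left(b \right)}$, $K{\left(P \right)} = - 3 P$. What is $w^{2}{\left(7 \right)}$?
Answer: $17689$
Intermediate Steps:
$w{\left(b \right)} = b^{2} + 12 b$ ($w{\left(b \right)} = \left(b^{2} + 15 b\right) - 3 b = b^{2} + 12 b$)
$w^{2}{\left(7 \right)} = \left(7 \left(12 + 7\right)\right)^{2} = \left(7 \cdot 19\right)^{2} = 133^{2} = 17689$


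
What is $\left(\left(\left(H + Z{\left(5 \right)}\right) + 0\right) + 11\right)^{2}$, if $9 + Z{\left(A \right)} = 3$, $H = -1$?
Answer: $16$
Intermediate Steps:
$Z{\left(A \right)} = -6$ ($Z{\left(A \right)} = -9 + 3 = -6$)
$\left(\left(\left(H + Z{\left(5 \right)}\right) + 0\right) + 11\right)^{2} = \left(\left(\left(-1 - 6\right) + 0\right) + 11\right)^{2} = \left(\left(-7 + 0\right) + 11\right)^{2} = \left(-7 + 11\right)^{2} = 4^{2} = 16$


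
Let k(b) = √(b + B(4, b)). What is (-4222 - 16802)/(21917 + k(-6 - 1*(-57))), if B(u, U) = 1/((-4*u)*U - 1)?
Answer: -376459717536/392449902647 + 21024*√34041122/392449902647 ≈ -0.95894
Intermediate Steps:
B(u, U) = 1/(-1 - 4*U*u) (B(u, U) = 1/(-4*U*u - 1) = 1/(-1 - 4*U*u))
k(b) = √(b - 1/(1 + 16*b)) (k(b) = √(b - 1/(1 + 4*b*4)) = √(b - 1/(1 + 16*b)))
(-4222 - 16802)/(21917 + k(-6 - 1*(-57))) = (-4222 - 16802)/(21917 + √((-1 + (-6 - 1*(-57))*(1 + 16*(-6 - 1*(-57))))/(1 + 16*(-6 - 1*(-57))))) = -21024/(21917 + √((-1 + (-6 + 57)*(1 + 16*(-6 + 57)))/(1 + 16*(-6 + 57)))) = -21024/(21917 + √((-1 + 51*(1 + 16*51))/(1 + 16*51))) = -21024/(21917 + √((-1 + 51*(1 + 816))/(1 + 816))) = -21024/(21917 + √((-1 + 51*817)/817)) = -21024/(21917 + √((-1 + 41667)/817)) = -21024/(21917 + √((1/817)*41666)) = -21024/(21917 + √(41666/817)) = -21024/(21917 + √34041122/817)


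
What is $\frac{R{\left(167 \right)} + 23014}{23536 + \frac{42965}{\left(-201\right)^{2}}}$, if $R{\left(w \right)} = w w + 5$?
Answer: $\frac{2056734108}{950920901} \approx 2.1629$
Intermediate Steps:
$R{\left(w \right)} = 5 + w^{2}$ ($R{\left(w \right)} = w^{2} + 5 = 5 + w^{2}$)
$\frac{R{\left(167 \right)} + 23014}{23536 + \frac{42965}{\left(-201\right)^{2}}} = \frac{\left(5 + 167^{2}\right) + 23014}{23536 + \frac{42965}{\left(-201\right)^{2}}} = \frac{\left(5 + 27889\right) + 23014}{23536 + \frac{42965}{40401}} = \frac{27894 + 23014}{23536 + 42965 \cdot \frac{1}{40401}} = \frac{50908}{23536 + \frac{42965}{40401}} = \frac{50908}{\frac{950920901}{40401}} = 50908 \cdot \frac{40401}{950920901} = \frac{2056734108}{950920901}$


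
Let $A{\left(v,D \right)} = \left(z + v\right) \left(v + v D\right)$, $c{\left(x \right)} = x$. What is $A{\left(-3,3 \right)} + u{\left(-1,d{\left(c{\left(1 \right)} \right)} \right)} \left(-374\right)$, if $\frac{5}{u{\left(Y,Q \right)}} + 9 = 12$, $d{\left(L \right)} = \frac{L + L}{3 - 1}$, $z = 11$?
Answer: $- \frac{2158}{3} \approx -719.33$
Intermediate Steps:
$d{\left(L \right)} = L$ ($d{\left(L \right)} = \frac{2 L}{2} = 2 L \frac{1}{2} = L$)
$u{\left(Y,Q \right)} = \frac{5}{3}$ ($u{\left(Y,Q \right)} = \frac{5}{-9 + 12} = \frac{5}{3}$)
$A{\left(v,D \right)} = \left(11 + v\right) \left(v + D v\right)$ ($A{\left(v,D \right)} = \left(11 + v\right) \left(v + v D\right) = \left(11 + v\right) \left(v + D v\right)$)
$A{\left(-3,3 \right)} + u{\left(-1,d{\left(c{\left(1 \right)} \right)} \right)} \left(-374\right) = - 3 \left(11 - 3 + 11 \cdot 3 + 3 \left(-3\right)\right) + \frac{5}{3} \left(-374\right) = - 3 \left(11 - 3 + 33 - 9\right) - \frac{1870}{3} = \left(-3\right) 32 - \frac{1870}{3} = -96 - \frac{1870}{3} = - \frac{2158}{3}$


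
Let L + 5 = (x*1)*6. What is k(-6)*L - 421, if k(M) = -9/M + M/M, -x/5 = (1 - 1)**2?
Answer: -867/2 ≈ -433.50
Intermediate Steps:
x = 0 (x = -5*(1 - 1)**2 = -5*0**2 = -5*0 = 0)
k(M) = 1 - 9/M (k(M) = -9/M + 1 = 1 - 9/M)
L = -5 (L = -5 + (0*1)*6 = -5 + 0*6 = -5 + 0 = -5)
k(-6)*L - 421 = ((-9 - 6)/(-6))*(-5) - 421 = -1/6*(-15)*(-5) - 421 = (5/2)*(-5) - 421 = -25/2 - 421 = -867/2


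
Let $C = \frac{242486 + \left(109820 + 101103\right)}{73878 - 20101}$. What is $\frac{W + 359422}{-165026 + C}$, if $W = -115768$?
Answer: $- \frac{4367660386}{2958049931} \approx -1.4765$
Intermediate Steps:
$C = \frac{453409}{53777}$ ($C = \frac{242486 + 210923}{53777} = 453409 \cdot \frac{1}{53777} = \frac{453409}{53777} \approx 8.4313$)
$\frac{W + 359422}{-165026 + C} = \frac{-115768 + 359422}{-165026 + \frac{453409}{53777}} = \frac{243654}{- \frac{8874149793}{53777}} = 243654 \left(- \frac{53777}{8874149793}\right) = - \frac{4367660386}{2958049931}$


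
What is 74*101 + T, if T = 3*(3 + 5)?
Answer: 7498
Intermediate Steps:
T = 24 (T = 3*8 = 24)
74*101 + T = 74*101 + 24 = 7474 + 24 = 7498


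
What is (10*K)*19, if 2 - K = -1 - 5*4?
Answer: 4370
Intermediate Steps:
K = 23 (K = 2 - (-1 - 5*4) = 2 - (-1 - 20) = 2 - 1*(-21) = 2 + 21 = 23)
(10*K)*19 = (10*23)*19 = 230*19 = 4370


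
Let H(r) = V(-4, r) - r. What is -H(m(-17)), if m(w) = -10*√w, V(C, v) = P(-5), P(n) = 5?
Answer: -5 - 10*I*√17 ≈ -5.0 - 41.231*I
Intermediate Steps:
V(C, v) = 5
H(r) = 5 - r
-H(m(-17)) = -(5 - (-10)*√(-17)) = -(5 - (-10)*I*√17) = -(5 + 10*I*√17) = -5 - 10*I*√17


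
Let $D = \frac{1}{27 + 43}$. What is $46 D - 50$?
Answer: $- \frac{1727}{35} \approx -49.343$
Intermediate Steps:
$D = \frac{1}{70} \approx 0.014286$
$46 D - 50 = 46 \cdot \frac{1}{70} - 50 = \frac{23}{35} - 50 = - \frac{1727}{35}$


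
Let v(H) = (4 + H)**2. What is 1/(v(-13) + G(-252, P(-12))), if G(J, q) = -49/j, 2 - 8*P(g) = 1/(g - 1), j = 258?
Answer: 258/20849 ≈ 0.012375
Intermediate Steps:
P(g) = 1/4 - 1/(8*(-1 + g)) (P(g) = 1/4 - 1/(8*(g - 1)) = 1/4 - 1/(8*(-1 + g)))
G(J, q) = -49/258
1/(v(-13) + G(-252, P(-12))) = 1/((4 - 13)**2 - 49/258) = 1/((-9)**2 - 49/258) = 1/(81 - 49/258) = 1/(20849/258) = 258/20849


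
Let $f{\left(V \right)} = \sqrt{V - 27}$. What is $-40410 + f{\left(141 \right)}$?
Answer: $-40410 + \sqrt{114} \approx -40399.0$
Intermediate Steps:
$f{\left(V \right)} = \sqrt{-27 + V}$
$-40410 + f{\left(141 \right)} = -40410 + \sqrt{-27 + 141} = -40410 + \sqrt{114}$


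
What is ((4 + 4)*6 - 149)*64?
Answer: -6464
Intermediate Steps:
((4 + 4)*6 - 149)*64 = (8*6 - 149)*64 = (48 - 149)*64 = -101*64 = -6464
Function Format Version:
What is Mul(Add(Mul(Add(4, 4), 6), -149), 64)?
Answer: -6464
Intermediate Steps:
Mul(Add(Mul(Add(4, 4), 6), -149), 64) = Mul(Add(Mul(8, 6), -149), 64) = Mul(Add(48, -149), 64) = Mul(-101, 64) = -6464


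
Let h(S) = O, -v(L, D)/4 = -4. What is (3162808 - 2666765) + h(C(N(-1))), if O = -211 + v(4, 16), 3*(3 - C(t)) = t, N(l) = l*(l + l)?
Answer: 495848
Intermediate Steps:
N(l) = 2*l² (N(l) = l*(2*l) = 2*l²)
v(L, D) = 16 (v(L, D) = -4*(-4) = 16)
C(t) = 3 - t/3
O = -195 (O = -211 + 16 = -195)
h(S) = -195
(3162808 - 2666765) + h(C(N(-1))) = (3162808 - 2666765) - 195 = 496043 - 195 = 495848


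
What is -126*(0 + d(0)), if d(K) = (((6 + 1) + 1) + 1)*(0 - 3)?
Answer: 3402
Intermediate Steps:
d(K) = -27 (d(K) = ((7 + 1) + 1)*(-3) = (8 + 1)*(-3) = 9*(-3) = -27)
-126*(0 + d(0)) = -126*(0 - 27) = -126*(-27) = 3402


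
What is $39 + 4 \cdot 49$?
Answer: $235$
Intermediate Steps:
$39 + 4 \cdot 49 = 39 + 196 = 235$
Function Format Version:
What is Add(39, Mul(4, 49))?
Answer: 235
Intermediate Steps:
Add(39, Mul(4, 49)) = Add(39, 196) = 235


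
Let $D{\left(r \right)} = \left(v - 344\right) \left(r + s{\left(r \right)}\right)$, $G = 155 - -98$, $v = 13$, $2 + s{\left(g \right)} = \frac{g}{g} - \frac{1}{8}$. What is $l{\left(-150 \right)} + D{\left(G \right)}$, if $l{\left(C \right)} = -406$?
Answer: $- \frac{670213}{8} \approx -83777.0$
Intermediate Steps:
$s{\left(g \right)} = - \frac{9}{8}$ ($s{\left(g \right)} = -2 + \left(\frac{g}{g} - \frac{1}{8}\right) = -2 + \left(1 - \frac{1}{8}\right) = -2 + \frac{7}{8} = - \frac{9}{8}$)
$G = 253$ ($G = 155 + 98 = 253$)
$D{\left(r \right)} = \frac{2979}{8} - 331 r$ ($D{\left(r \right)} = \left(13 - 344\right) \left(r - \frac{9}{8}\right) = - 331 \left(- \frac{9}{8} + r\right) = \frac{2979}{8} - 331 r$)
$l{\left(-150 \right)} + D{\left(G \right)} = -406 + \left(\frac{2979}{8} - 83743\right) = -406 - \frac{666965}{8} = - \frac{670213}{8}$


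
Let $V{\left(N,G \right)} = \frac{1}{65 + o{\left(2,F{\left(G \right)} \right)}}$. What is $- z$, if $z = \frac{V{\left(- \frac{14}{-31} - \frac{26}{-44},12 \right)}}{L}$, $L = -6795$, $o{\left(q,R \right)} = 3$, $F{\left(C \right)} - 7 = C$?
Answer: $\frac{1}{462060} \approx 2.1642 \cdot 10^{-6}$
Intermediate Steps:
$F{\left(C \right)} = 7 + C$
$V{\left(N,G \right)} = \frac{1}{68}$ ($V{\left(N,G \right)} = \frac{1}{65 + 3} = \frac{1}{68}$)
$z = - \frac{1}{462060}$ ($z = \frac{1}{68 \left(-6795\right)} = \frac{1}{68} \left(- \frac{1}{6795}\right) = - \frac{1}{462060} \approx -2.1642 \cdot 10^{-6}$)
$- z = \left(-1\right) \left(- \frac{1}{462060}\right) = \frac{1}{462060}$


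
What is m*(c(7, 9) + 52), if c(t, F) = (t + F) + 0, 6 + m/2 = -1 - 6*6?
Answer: -5848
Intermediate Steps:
m = -86 (m = -12 + 2*(-1 - 6*6) = -12 + 2*(-1 - 36) = -12 + 2*(-37) = -12 - 74 = -86)
c(t, F) = F + t (c(t, F) = (F + t) + 0 = F + t)
m*(c(7, 9) + 52) = -86*((9 + 7) + 52) = -86*(16 + 52) = -86*68 = -5848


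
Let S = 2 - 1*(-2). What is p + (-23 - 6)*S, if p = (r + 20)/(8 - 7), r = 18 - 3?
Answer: -81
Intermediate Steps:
r = 15
p = 35 (p = (15 + 20)/(8 - 7) = 35/1 = 35*1 = 35)
S = 4 (S = 2 + 2 = 4)
p + (-23 - 6)*S = 35 + (-23 - 6)*4 = 35 - 29*4 = 35 - 116 = -81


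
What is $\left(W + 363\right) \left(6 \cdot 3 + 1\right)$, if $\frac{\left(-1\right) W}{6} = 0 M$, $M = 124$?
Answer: $6897$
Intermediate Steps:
$W = 0$ ($W = - 6 \cdot 0 \cdot 124 = \left(-6\right) 0 = 0$)
$\left(W + 363\right) \left(6 \cdot 3 + 1\right) = \left(0 + 363\right) \left(6 \cdot 3 + 1\right) = 363 \left(18 + 1\right) = 363 \cdot 19 = 6897$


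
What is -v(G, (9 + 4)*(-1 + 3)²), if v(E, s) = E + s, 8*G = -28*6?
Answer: -31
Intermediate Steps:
G = -21 (G = (-28*6)/8 = (⅛)*(-168) = -21)
-v(G, (9 + 4)*(-1 + 3)²) = -(-21 + (9 + 4)*(-1 + 3)²) = -(-21 + 13*2²) = -(-21 + 13*4) = -(-21 + 52) = -1*31 = -31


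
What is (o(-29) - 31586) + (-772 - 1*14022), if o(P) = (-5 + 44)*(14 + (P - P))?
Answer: -45834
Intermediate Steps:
o(P) = 546 (o(P) = 39*(14 + 0) = 39*14 = 546)
(o(-29) - 31586) + (-772 - 1*14022) = (546 - 31586) + (-772 - 1*14022) = -31040 + (-772 - 14022) = -31040 - 14794 = -45834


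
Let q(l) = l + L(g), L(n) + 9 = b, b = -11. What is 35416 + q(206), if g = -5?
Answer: 35602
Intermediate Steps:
L(n) = -20 (L(n) = -9 - 11 = -20)
q(l) = -20 + l (q(l) = l - 20 = -20 + l)
35416 + q(206) = 35416 + (-20 + 206) = 35416 + 186 = 35602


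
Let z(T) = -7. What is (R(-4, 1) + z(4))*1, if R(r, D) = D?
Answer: -6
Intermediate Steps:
(R(-4, 1) + z(4))*1 = (1 - 7)*1 = -6*1 = -6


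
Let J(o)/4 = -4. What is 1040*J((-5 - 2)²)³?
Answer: -4259840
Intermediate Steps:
J(o) = -16 (J(o) = 4*(-4) = -16)
1040*J((-5 - 2)²)³ = 1040*(-16)³ = 1040*(-4096) = -4259840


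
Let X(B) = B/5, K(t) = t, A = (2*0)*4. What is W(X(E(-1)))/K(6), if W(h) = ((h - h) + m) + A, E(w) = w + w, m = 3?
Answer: 1/2 ≈ 0.50000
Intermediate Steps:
A = 0 (A = 0*4 = 0)
E(w) = 2*w
X(B) = B/5 (X(B) = B*(1/5) = B/5)
W(h) = 3 (W(h) = ((h - h) + 3) + 0 = (0 + 3) + 0 = 3 + 0 = 3)
W(X(E(-1)))/K(6) = 3/6 = 3*(1/6) = 1/2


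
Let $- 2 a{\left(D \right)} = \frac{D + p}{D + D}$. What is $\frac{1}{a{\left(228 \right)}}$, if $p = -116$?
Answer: $- \frac{57}{7} \approx -8.1429$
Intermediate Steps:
$a{\left(D \right)} = - \frac{-116 + D}{4 D}$ ($a{\left(D \right)} = - \frac{\left(D - 116\right) \frac{1}{D + D}}{2} = - \frac{\left(-116 + D\right) \frac{1}{2 D}}{2} = - \frac{\frac{1}{2} \frac{1}{D} \left(-116 + D\right)}{2} = - \frac{-116 + D}{4 D}$)
$\frac{1}{a{\left(228 \right)}} = \frac{1}{\frac{1}{4} \cdot \frac{1}{228} \left(116 - 228\right)} = \frac{1}{\frac{1}{4} \cdot \frac{1}{228} \left(-112\right)} = \frac{1}{- \frac{7}{57}} = - \frac{57}{7}$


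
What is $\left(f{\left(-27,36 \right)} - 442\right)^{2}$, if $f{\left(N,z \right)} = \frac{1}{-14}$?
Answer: $\frac{38303721}{196} \approx 1.9543 \cdot 10^{5}$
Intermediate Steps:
$f{\left(N,z \right)} = - \frac{1}{14}$
$\left(f{\left(-27,36 \right)} - 442\right)^{2} = \left(- \frac{1}{14} - 442\right)^{2} = \left(- \frac{6189}{14}\right)^{2} = \frac{38303721}{196}$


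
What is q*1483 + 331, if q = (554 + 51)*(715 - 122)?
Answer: 532048826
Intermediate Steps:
q = 358765 (q = 605*593 = 358765)
q*1483 + 331 = 358765*1483 + 331 = 532048495 + 331 = 532048826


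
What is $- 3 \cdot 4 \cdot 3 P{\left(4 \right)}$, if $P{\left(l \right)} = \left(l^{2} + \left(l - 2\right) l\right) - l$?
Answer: $-720$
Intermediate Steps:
$P{\left(l \right)} = l^{2} - l + l \left(-2 + l\right)$ ($P{\left(l \right)} = \left(l^{2} + \left(l - 2\right) l\right) - l = \left(l^{2} + \left(-2 + l\right) l\right) - l = \left(l^{2} + l \left(-2 + l\right)\right) - l = l^{2} - l + l \left(-2 + l\right)$)
$- 3 \cdot 4 \cdot 3 P{\left(4 \right)} = - 3 \cdot 4 \cdot 3 \cdot 4 \left(-3 + 2 \cdot 4\right) = \left(-3\right) 12 \cdot 4 \left(-3 + 8\right) = - 36 \cdot 4 \cdot 5 = \left(-36\right) 20 = -720$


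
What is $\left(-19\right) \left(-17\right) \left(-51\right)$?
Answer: $-16473$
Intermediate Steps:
$\left(-19\right) \left(-17\right) \left(-51\right) = 323 \left(-51\right) = -16473$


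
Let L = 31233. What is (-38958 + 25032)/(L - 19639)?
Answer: -633/527 ≈ -1.2011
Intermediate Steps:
(-38958 + 25032)/(L - 19639) = (-38958 + 25032)/(31233 - 19639) = -13926/11594 = -13926*1/11594 = -633/527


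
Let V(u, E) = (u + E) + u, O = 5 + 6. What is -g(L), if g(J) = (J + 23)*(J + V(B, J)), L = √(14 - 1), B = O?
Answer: -532 - 68*√13 ≈ -777.18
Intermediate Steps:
O = 11
B = 11
V(u, E) = E + 2*u (V(u, E) = (E + u) + u = E + 2*u)
L = √13 ≈ 3.6056
g(J) = (22 + 2*J)*(23 + J) (g(J) = (J + 23)*(J + (J + 2*11)) = (23 + J)*(J + (J + 22)) = (23 + J)*(J + (22 + J)) = (23 + J)*(22 + 2*J) = (22 + 2*J)*(23 + J))
-g(L) = -(506 + 2*(√13)² + 68*√13) = -(506 + 2*13 + 68*√13) = -(506 + 26 + 68*√13) = -(532 + 68*√13) = -532 - 68*√13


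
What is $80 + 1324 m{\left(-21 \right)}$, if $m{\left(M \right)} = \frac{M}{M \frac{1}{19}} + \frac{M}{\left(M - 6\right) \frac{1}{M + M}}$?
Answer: $- \frac{54044}{3} \approx -18015.0$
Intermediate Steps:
$m{\left(M \right)} = 19 + \frac{2 M^{2}}{-6 + M}$ ($m{\left(M \right)} = \frac{M}{M \frac{1}{19}} + \frac{M}{\left(-6 + M\right) \frac{1}{2 M}} = \frac{M}{\frac{1}{19} M} + \frac{M}{\left(-6 + M\right) \frac{1}{2 M}} = M \frac{19}{M} + \frac{M}{\frac{1}{2} \frac{1}{M} \left(-6 + M\right)} = 19 + M \frac{2 M}{-6 + M} = 19 + \frac{2 M^{2}}{-6 + M}$)
$80 + 1324 m{\left(-21 \right)} = 80 + 1324 \frac{-114 + 2 \left(-21\right)^{2} + 19 \left(-21\right)}{-6 - 21} = 80 + 1324 \frac{-114 + 2 \cdot 441 - 399}{-27} = 80 + 1324 \left(- \frac{-114 + 882 - 399}{27}\right) = 80 + 1324 \left(\left(- \frac{1}{27}\right) 369\right) = 80 + 1324 \left(- \frac{41}{3}\right) = 80 - \frac{54284}{3} = - \frac{54044}{3}$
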